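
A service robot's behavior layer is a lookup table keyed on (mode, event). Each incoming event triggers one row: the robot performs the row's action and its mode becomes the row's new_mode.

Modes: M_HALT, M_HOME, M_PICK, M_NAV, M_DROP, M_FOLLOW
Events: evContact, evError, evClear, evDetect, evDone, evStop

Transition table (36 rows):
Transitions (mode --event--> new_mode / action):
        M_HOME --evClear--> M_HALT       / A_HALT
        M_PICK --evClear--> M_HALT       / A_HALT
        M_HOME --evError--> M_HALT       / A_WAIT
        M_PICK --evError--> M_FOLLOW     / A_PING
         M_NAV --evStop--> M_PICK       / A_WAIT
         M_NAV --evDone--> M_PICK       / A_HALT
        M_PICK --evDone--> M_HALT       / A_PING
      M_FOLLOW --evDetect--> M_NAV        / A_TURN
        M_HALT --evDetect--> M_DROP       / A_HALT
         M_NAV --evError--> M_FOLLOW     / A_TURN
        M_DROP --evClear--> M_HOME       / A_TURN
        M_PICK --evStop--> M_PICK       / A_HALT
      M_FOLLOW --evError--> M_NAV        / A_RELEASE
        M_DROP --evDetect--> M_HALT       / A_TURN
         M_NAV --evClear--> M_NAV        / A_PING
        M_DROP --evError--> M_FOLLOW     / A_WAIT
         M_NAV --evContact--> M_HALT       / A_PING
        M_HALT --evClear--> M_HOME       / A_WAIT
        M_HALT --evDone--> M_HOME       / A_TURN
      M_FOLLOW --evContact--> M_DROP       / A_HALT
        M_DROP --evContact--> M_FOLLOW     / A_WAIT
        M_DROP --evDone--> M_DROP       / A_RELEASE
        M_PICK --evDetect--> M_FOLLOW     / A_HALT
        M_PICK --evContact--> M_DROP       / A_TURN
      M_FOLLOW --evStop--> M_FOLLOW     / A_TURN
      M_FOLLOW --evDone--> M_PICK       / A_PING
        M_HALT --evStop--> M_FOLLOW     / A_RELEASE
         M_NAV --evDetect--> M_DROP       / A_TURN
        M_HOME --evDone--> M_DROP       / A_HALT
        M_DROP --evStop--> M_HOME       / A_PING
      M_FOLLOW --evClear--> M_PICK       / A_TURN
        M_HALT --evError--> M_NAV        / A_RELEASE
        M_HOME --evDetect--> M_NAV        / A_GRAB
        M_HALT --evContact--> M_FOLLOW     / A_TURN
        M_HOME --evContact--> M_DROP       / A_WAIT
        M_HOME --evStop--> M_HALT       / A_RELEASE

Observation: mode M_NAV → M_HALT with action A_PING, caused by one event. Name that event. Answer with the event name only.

try evContact: (M_NAV, evContact) → (M_HALT, A_PING)  ← matches
try evError: (M_NAV, evError) → (M_FOLLOW, A_TURN)
try evClear: (M_NAV, evClear) → (M_NAV, A_PING)
try evDetect: (M_NAV, evDetect) → (M_DROP, A_TURN)
try evDone: (M_NAV, evDone) → (M_PICK, A_HALT)
try evStop: (M_NAV, evStop) → (M_PICK, A_WAIT)

evContact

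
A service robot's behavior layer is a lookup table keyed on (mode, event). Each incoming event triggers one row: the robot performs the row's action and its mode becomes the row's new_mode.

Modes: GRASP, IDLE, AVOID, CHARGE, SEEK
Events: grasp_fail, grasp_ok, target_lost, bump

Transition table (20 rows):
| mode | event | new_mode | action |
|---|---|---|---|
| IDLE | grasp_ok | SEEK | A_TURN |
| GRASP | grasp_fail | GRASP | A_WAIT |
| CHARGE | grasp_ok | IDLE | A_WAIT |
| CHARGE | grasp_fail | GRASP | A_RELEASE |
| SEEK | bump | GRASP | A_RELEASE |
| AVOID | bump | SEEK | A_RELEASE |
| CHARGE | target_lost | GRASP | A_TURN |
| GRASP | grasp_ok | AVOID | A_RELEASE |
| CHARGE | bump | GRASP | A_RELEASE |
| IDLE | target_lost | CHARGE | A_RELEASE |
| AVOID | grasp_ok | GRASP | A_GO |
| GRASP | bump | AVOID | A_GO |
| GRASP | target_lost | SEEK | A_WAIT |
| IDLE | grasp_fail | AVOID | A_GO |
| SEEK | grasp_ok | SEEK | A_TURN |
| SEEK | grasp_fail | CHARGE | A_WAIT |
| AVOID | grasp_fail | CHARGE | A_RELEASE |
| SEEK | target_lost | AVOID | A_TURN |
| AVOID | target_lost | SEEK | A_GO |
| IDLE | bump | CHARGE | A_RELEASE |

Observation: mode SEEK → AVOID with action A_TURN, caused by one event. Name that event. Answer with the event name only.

try grasp_fail: (SEEK, grasp_fail) → (CHARGE, A_WAIT)
try grasp_ok: (SEEK, grasp_ok) → (SEEK, A_TURN)
try target_lost: (SEEK, target_lost) → (AVOID, A_TURN)  ← matches
try bump: (SEEK, bump) → (GRASP, A_RELEASE)

target_lost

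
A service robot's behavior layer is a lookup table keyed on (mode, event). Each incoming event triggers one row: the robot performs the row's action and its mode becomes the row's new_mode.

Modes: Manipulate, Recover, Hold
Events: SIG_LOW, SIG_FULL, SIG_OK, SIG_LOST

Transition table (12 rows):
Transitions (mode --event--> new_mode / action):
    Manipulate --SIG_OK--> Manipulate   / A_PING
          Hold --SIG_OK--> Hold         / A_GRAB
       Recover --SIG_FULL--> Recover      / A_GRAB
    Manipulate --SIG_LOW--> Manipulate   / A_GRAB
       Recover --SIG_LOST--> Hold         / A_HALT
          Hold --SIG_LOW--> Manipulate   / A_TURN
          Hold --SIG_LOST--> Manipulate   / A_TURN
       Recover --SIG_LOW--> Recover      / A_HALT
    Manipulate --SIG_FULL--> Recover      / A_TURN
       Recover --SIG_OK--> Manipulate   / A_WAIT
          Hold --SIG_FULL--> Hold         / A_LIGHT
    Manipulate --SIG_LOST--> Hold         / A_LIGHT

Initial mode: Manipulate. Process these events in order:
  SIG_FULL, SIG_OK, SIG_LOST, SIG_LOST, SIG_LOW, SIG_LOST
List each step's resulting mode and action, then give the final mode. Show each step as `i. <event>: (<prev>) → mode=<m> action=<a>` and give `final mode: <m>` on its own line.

final mode: Hold

1. SIG_FULL: (Manipulate) → mode=Recover action=A_TURN
2. SIG_OK: (Recover) → mode=Manipulate action=A_WAIT
3. SIG_LOST: (Manipulate) → mode=Hold action=A_LIGHT
4. SIG_LOST: (Hold) → mode=Manipulate action=A_TURN
5. SIG_LOW: (Manipulate) → mode=Manipulate action=A_GRAB
6. SIG_LOST: (Manipulate) → mode=Hold action=A_LIGHT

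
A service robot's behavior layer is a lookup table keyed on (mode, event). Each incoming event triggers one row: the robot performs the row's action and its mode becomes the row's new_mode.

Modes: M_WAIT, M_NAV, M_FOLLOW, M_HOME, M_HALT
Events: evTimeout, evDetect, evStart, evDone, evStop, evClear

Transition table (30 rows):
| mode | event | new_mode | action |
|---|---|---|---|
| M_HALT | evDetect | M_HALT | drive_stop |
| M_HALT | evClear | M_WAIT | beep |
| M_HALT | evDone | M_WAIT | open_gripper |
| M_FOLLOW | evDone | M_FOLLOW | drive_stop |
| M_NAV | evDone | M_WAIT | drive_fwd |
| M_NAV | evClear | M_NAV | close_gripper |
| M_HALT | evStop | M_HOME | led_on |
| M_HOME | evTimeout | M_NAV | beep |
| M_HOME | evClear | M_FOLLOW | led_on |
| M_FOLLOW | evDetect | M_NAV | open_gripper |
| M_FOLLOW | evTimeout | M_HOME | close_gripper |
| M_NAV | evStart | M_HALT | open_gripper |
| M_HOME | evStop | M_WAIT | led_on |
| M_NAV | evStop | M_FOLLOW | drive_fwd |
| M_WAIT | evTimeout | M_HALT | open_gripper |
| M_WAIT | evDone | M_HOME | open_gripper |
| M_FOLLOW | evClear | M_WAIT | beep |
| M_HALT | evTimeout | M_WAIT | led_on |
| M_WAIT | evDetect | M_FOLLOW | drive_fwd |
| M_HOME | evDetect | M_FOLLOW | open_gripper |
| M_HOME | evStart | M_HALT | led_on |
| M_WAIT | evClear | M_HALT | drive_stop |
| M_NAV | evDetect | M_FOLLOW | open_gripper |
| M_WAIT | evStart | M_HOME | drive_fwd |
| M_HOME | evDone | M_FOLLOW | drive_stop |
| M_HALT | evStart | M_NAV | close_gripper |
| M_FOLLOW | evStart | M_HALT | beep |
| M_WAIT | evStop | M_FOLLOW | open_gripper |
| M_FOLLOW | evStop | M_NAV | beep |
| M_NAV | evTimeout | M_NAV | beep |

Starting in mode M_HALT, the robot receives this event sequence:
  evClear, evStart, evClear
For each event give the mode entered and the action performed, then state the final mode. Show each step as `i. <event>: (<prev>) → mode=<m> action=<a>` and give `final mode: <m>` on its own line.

final mode: M_FOLLOW

1. evClear: (M_HALT) → mode=M_WAIT action=beep
2. evStart: (M_WAIT) → mode=M_HOME action=drive_fwd
3. evClear: (M_HOME) → mode=M_FOLLOW action=led_on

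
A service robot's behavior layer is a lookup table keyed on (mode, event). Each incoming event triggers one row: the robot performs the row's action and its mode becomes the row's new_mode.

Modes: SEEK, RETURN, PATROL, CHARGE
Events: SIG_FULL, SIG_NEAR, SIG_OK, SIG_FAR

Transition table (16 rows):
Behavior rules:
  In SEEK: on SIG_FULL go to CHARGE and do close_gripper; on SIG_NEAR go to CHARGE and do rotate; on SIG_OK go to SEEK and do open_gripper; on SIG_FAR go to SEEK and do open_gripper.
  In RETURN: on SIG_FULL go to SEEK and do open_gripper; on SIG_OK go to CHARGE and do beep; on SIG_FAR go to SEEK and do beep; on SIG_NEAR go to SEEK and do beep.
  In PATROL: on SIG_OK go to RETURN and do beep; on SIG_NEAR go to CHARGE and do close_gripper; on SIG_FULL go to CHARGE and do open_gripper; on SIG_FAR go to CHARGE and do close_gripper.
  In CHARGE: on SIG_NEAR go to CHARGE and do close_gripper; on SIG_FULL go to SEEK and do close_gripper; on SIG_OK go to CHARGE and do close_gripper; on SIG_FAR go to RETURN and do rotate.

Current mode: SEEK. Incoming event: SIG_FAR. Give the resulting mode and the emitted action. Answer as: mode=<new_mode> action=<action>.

current mode = SEEK; filter table to that mode:
  (SEEK, SIG_FULL) → (CHARGE, close_gripper)
  (SEEK, SIG_NEAR) → (CHARGE, rotate)
  (SEEK, SIG_OK) → (SEEK, open_gripper)
  (SEEK, SIG_FAR) → (SEEK, open_gripper)  ← event matches
event = SIG_FAR selects (SEEK, open_gripper)

mode=SEEK action=open_gripper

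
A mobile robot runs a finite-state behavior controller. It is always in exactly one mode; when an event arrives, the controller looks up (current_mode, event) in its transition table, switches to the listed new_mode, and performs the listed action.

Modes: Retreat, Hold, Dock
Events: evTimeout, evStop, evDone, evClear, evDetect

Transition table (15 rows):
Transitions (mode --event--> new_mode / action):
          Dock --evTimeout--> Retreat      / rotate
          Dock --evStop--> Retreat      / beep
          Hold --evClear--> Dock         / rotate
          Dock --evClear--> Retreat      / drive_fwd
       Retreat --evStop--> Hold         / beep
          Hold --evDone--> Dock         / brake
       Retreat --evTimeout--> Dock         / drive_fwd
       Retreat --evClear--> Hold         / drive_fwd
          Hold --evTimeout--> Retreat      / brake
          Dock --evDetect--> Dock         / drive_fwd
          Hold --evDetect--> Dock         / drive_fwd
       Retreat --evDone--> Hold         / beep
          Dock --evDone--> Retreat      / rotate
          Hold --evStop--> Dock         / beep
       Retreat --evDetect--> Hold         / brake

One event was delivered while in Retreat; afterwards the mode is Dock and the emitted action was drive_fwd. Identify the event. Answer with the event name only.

try evTimeout: (Retreat, evTimeout) → (Dock, drive_fwd)  ← matches
try evStop: (Retreat, evStop) → (Hold, beep)
try evDone: (Retreat, evDone) → (Hold, beep)
try evClear: (Retreat, evClear) → (Hold, drive_fwd)
try evDetect: (Retreat, evDetect) → (Hold, brake)

evTimeout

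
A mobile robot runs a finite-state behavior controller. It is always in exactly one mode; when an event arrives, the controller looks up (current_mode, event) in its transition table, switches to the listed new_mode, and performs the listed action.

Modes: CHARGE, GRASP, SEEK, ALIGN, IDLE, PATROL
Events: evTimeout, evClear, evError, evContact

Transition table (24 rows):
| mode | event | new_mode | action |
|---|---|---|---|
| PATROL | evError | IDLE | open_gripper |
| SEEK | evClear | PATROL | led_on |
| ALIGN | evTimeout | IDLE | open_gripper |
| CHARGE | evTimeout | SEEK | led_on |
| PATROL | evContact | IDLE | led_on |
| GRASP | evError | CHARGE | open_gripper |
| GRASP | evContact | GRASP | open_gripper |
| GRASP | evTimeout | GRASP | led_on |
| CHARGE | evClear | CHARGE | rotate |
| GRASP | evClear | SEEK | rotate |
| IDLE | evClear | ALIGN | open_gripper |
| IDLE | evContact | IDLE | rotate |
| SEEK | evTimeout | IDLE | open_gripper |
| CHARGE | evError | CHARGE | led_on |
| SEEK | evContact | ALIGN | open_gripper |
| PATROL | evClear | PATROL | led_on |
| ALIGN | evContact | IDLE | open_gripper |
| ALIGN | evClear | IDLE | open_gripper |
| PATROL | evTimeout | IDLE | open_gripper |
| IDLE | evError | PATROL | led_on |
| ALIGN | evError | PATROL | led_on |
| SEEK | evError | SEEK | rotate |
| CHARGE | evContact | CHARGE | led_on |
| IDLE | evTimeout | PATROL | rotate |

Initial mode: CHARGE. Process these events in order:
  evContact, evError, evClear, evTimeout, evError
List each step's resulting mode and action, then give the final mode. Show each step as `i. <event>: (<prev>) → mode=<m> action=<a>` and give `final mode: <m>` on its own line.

1. evContact: (CHARGE) → mode=CHARGE action=led_on
2. evError: (CHARGE) → mode=CHARGE action=led_on
3. evClear: (CHARGE) → mode=CHARGE action=rotate
4. evTimeout: (CHARGE) → mode=SEEK action=led_on
5. evError: (SEEK) → mode=SEEK action=rotate

final mode: SEEK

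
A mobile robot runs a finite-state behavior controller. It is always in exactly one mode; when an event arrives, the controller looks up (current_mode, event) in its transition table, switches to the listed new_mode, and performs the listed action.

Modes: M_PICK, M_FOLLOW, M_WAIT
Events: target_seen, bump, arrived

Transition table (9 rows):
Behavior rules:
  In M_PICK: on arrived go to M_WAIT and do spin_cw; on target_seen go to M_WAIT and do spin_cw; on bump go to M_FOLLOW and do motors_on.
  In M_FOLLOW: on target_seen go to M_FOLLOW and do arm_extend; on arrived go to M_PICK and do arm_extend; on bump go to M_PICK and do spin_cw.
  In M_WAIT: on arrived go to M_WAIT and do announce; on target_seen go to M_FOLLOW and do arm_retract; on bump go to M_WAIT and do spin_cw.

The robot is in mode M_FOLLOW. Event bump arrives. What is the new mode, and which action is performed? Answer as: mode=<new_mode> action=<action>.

current mode = M_FOLLOW; filter table to that mode:
  (M_FOLLOW, target_seen) → (M_FOLLOW, arm_extend)
  (M_FOLLOW, arrived) → (M_PICK, arm_extend)
  (M_FOLLOW, bump) → (M_PICK, spin_cw)  ← event matches
event = bump selects (M_PICK, spin_cw)

mode=M_PICK action=spin_cw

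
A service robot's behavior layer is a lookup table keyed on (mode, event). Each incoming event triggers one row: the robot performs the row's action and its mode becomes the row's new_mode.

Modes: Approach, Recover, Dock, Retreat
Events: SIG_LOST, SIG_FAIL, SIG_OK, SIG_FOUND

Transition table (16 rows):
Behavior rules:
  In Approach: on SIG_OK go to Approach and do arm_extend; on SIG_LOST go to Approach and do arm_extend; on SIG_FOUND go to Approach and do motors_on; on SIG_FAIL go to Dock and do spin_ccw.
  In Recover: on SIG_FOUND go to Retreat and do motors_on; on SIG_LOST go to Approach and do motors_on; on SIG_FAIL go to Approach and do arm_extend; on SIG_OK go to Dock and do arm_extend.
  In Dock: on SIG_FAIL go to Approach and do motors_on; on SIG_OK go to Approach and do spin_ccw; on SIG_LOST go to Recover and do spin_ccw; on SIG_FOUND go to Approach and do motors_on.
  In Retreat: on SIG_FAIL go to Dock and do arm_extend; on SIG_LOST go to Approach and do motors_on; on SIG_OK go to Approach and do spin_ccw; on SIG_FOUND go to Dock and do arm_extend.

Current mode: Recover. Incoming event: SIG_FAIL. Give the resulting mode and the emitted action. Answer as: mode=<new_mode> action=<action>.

current mode = Recover; filter table to that mode:
  (Recover, SIG_FOUND) → (Retreat, motors_on)
  (Recover, SIG_LOST) → (Approach, motors_on)
  (Recover, SIG_FAIL) → (Approach, arm_extend)  ← event matches
  (Recover, SIG_OK) → (Dock, arm_extend)
event = SIG_FAIL selects (Approach, arm_extend)

mode=Approach action=arm_extend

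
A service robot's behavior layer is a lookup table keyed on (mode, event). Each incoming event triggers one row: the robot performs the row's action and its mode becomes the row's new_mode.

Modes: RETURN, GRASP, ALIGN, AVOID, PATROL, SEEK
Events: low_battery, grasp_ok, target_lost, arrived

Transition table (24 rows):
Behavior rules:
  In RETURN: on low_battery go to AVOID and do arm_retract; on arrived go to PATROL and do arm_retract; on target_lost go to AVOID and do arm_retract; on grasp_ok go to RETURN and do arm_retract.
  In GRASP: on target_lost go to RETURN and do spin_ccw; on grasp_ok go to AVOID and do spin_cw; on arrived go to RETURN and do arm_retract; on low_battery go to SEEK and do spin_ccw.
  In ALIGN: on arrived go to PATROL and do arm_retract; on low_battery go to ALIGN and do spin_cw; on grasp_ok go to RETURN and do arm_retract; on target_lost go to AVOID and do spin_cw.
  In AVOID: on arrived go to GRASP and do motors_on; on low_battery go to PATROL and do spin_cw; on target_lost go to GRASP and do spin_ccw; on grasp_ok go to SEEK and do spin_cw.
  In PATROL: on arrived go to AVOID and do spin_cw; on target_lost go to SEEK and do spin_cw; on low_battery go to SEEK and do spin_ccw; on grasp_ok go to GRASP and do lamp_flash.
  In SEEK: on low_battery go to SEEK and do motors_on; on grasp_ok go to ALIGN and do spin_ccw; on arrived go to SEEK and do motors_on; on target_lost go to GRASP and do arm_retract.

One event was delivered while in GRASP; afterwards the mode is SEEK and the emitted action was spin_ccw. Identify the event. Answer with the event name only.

try low_battery: (GRASP, low_battery) → (SEEK, spin_ccw)  ← matches
try grasp_ok: (GRASP, grasp_ok) → (AVOID, spin_cw)
try target_lost: (GRASP, target_lost) → (RETURN, spin_ccw)
try arrived: (GRASP, arrived) → (RETURN, arm_retract)

low_battery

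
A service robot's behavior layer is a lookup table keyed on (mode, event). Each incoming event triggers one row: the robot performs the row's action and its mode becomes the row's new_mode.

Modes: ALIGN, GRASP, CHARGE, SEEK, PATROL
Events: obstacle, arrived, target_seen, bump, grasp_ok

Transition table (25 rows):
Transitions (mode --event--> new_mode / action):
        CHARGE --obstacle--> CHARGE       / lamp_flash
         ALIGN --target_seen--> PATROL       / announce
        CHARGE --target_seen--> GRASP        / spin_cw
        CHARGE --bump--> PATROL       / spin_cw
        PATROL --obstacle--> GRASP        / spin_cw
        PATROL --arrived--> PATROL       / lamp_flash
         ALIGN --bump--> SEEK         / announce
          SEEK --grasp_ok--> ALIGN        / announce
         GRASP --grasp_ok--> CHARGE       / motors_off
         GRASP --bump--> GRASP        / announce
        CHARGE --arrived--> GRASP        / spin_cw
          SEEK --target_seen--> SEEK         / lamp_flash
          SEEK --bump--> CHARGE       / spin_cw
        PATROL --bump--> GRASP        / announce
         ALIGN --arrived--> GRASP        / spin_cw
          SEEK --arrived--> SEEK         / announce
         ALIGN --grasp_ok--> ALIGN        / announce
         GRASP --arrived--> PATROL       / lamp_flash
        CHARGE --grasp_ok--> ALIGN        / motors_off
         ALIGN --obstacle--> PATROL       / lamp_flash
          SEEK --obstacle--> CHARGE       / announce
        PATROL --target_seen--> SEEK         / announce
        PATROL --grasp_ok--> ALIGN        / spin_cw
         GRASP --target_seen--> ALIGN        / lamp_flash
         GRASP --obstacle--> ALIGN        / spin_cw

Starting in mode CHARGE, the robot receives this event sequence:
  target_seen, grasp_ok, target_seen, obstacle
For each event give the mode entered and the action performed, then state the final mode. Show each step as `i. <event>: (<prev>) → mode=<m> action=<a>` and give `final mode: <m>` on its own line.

final mode: ALIGN

1. target_seen: (CHARGE) → mode=GRASP action=spin_cw
2. grasp_ok: (GRASP) → mode=CHARGE action=motors_off
3. target_seen: (CHARGE) → mode=GRASP action=spin_cw
4. obstacle: (GRASP) → mode=ALIGN action=spin_cw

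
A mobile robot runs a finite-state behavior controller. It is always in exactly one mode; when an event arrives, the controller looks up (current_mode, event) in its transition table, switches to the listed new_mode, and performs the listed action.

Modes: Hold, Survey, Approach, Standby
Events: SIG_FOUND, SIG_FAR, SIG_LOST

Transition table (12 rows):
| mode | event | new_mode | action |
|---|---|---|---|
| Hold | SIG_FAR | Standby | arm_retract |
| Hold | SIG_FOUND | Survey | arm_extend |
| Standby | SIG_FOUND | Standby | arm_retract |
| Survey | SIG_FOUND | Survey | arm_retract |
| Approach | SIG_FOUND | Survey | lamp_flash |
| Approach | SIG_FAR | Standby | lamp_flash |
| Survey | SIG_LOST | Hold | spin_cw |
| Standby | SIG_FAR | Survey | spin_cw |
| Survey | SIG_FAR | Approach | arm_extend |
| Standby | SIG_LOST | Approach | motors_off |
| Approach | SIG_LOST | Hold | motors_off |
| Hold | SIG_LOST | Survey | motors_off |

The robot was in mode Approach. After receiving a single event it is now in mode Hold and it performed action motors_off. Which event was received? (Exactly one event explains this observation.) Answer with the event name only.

try SIG_FOUND: (Approach, SIG_FOUND) → (Survey, lamp_flash)
try SIG_FAR: (Approach, SIG_FAR) → (Standby, lamp_flash)
try SIG_LOST: (Approach, SIG_LOST) → (Hold, motors_off)  ← matches

SIG_LOST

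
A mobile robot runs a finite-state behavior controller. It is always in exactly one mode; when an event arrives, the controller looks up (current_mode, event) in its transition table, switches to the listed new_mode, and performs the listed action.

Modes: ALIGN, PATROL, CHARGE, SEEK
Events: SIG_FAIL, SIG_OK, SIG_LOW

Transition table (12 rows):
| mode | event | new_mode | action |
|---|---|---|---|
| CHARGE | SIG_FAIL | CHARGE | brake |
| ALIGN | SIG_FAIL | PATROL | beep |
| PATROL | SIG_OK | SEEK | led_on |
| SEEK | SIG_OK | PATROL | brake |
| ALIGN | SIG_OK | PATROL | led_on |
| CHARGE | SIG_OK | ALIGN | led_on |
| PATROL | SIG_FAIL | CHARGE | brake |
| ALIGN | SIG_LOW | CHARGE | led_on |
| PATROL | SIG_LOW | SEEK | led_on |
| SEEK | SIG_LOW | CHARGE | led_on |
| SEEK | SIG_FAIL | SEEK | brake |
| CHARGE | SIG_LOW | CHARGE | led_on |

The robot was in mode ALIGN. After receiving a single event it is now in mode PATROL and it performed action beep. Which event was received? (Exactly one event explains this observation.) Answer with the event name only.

try SIG_FAIL: (ALIGN, SIG_FAIL) → (PATROL, beep)  ← matches
try SIG_OK: (ALIGN, SIG_OK) → (PATROL, led_on)
try SIG_LOW: (ALIGN, SIG_LOW) → (CHARGE, led_on)

SIG_FAIL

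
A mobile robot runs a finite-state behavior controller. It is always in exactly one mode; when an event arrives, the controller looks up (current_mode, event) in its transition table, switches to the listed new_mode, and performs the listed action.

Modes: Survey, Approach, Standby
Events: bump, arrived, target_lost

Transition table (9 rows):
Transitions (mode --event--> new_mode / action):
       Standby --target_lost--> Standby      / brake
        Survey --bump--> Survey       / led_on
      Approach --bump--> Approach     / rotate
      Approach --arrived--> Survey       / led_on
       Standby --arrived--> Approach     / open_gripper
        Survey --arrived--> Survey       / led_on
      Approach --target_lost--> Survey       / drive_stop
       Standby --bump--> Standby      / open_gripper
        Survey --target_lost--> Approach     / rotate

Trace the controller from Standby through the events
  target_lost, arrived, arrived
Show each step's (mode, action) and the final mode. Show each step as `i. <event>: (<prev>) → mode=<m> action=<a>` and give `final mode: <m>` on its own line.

1. target_lost: (Standby) → mode=Standby action=brake
2. arrived: (Standby) → mode=Approach action=open_gripper
3. arrived: (Approach) → mode=Survey action=led_on

final mode: Survey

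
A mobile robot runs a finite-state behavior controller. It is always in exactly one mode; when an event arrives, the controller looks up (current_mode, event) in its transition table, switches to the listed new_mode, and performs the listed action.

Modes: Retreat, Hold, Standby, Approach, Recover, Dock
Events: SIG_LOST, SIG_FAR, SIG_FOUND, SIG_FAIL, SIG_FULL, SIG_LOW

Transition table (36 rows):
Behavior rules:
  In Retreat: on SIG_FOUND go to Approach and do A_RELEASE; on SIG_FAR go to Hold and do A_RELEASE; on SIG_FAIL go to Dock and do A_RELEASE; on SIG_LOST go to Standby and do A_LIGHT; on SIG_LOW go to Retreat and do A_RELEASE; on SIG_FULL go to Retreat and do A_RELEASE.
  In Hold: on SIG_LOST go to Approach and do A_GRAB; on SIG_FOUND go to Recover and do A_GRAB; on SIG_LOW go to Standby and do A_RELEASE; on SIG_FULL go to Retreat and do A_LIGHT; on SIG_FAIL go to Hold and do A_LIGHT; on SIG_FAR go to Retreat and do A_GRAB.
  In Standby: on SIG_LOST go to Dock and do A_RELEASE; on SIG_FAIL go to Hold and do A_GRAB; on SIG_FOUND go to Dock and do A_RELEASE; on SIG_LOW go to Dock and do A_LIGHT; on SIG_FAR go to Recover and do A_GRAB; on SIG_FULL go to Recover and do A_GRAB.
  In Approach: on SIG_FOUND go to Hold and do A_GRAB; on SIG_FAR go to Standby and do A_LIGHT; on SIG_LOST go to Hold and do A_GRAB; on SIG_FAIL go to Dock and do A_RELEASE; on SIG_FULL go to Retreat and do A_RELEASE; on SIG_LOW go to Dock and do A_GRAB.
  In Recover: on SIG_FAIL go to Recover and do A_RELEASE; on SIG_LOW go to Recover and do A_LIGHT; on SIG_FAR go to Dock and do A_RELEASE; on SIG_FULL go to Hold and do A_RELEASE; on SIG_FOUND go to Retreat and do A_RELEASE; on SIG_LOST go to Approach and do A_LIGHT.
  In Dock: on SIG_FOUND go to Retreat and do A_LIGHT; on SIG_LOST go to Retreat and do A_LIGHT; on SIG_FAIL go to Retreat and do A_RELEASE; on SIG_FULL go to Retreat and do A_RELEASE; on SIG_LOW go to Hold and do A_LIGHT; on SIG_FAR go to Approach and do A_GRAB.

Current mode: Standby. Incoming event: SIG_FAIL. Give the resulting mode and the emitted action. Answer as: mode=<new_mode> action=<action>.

current mode = Standby; filter table to that mode:
  (Standby, SIG_LOST) → (Dock, A_RELEASE)
  (Standby, SIG_FAIL) → (Hold, A_GRAB)  ← event matches
  (Standby, SIG_FOUND) → (Dock, A_RELEASE)
  (Standby, SIG_LOW) → (Dock, A_LIGHT)
  (Standby, SIG_FAR) → (Recover, A_GRAB)
  (Standby, SIG_FULL) → (Recover, A_GRAB)
event = SIG_FAIL selects (Hold, A_GRAB)

mode=Hold action=A_GRAB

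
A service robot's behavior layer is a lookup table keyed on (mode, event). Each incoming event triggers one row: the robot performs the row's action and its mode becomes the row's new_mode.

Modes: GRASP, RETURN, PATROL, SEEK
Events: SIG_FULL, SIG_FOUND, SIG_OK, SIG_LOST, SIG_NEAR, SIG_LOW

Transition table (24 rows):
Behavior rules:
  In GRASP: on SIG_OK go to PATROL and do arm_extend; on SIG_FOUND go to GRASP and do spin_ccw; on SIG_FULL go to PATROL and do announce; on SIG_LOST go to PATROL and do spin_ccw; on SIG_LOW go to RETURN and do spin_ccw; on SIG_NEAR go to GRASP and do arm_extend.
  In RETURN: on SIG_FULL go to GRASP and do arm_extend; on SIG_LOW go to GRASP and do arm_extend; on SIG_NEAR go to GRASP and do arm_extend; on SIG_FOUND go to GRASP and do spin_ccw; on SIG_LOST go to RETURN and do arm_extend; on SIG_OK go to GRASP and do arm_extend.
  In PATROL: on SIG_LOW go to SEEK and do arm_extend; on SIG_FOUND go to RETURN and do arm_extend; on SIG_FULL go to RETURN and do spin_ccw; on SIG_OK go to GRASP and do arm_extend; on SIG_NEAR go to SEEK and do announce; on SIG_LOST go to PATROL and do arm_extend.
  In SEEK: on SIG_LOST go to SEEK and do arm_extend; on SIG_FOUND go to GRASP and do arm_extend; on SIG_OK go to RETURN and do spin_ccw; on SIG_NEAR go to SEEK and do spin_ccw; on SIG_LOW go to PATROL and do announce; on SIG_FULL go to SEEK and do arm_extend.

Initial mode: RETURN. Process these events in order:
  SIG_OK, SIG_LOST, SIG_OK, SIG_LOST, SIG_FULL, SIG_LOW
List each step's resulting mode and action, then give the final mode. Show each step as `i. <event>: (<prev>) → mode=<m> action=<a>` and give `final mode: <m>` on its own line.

final mode: GRASP

1. SIG_OK: (RETURN) → mode=GRASP action=arm_extend
2. SIG_LOST: (GRASP) → mode=PATROL action=spin_ccw
3. SIG_OK: (PATROL) → mode=GRASP action=arm_extend
4. SIG_LOST: (GRASP) → mode=PATROL action=spin_ccw
5. SIG_FULL: (PATROL) → mode=RETURN action=spin_ccw
6. SIG_LOW: (RETURN) → mode=GRASP action=arm_extend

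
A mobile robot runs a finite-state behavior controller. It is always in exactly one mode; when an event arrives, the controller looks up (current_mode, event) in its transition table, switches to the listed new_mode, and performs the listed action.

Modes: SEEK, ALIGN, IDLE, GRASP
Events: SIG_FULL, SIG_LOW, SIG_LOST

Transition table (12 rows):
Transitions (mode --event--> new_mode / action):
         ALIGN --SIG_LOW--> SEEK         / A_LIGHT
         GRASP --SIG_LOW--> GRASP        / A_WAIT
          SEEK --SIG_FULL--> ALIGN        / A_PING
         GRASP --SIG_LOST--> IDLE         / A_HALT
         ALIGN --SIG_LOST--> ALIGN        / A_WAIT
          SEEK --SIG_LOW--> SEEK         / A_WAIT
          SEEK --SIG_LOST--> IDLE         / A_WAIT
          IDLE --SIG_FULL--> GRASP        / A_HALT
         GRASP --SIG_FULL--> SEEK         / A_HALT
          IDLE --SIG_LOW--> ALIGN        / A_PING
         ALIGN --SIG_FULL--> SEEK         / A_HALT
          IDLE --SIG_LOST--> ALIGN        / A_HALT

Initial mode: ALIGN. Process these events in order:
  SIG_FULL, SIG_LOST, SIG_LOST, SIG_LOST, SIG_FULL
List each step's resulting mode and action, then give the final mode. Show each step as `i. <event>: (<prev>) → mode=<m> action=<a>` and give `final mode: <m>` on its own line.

final mode: SEEK

1. SIG_FULL: (ALIGN) → mode=SEEK action=A_HALT
2. SIG_LOST: (SEEK) → mode=IDLE action=A_WAIT
3. SIG_LOST: (IDLE) → mode=ALIGN action=A_HALT
4. SIG_LOST: (ALIGN) → mode=ALIGN action=A_WAIT
5. SIG_FULL: (ALIGN) → mode=SEEK action=A_HALT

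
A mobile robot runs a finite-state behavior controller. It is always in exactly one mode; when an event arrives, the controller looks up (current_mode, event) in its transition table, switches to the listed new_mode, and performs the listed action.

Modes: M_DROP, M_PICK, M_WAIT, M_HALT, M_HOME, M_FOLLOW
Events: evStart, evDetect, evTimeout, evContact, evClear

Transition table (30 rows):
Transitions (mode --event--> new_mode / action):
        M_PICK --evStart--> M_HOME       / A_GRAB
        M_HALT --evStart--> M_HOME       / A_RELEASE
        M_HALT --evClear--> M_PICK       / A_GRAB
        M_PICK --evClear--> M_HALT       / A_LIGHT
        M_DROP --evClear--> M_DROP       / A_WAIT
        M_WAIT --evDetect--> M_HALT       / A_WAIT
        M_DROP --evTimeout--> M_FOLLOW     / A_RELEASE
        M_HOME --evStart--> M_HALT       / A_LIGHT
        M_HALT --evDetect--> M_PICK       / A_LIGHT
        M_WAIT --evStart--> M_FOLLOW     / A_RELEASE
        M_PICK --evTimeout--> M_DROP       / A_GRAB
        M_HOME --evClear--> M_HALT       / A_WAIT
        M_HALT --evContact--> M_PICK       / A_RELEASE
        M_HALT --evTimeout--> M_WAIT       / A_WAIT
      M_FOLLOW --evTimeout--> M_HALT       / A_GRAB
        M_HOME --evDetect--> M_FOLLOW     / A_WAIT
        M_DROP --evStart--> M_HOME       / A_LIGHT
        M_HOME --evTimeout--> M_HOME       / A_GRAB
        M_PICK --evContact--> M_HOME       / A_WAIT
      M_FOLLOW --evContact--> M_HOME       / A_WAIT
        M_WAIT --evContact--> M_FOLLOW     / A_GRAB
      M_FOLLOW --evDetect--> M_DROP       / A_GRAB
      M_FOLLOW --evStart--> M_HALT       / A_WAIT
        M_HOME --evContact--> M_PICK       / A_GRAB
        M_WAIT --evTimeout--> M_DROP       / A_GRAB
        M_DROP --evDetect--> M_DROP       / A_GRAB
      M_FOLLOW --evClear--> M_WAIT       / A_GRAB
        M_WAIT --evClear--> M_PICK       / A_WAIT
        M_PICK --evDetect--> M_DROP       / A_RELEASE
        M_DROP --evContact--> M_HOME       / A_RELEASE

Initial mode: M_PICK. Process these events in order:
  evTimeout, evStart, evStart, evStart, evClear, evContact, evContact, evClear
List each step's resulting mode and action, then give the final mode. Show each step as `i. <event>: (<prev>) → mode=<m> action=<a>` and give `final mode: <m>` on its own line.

1. evTimeout: (M_PICK) → mode=M_DROP action=A_GRAB
2. evStart: (M_DROP) → mode=M_HOME action=A_LIGHT
3. evStart: (M_HOME) → mode=M_HALT action=A_LIGHT
4. evStart: (M_HALT) → mode=M_HOME action=A_RELEASE
5. evClear: (M_HOME) → mode=M_HALT action=A_WAIT
6. evContact: (M_HALT) → mode=M_PICK action=A_RELEASE
7. evContact: (M_PICK) → mode=M_HOME action=A_WAIT
8. evClear: (M_HOME) → mode=M_HALT action=A_WAIT

final mode: M_HALT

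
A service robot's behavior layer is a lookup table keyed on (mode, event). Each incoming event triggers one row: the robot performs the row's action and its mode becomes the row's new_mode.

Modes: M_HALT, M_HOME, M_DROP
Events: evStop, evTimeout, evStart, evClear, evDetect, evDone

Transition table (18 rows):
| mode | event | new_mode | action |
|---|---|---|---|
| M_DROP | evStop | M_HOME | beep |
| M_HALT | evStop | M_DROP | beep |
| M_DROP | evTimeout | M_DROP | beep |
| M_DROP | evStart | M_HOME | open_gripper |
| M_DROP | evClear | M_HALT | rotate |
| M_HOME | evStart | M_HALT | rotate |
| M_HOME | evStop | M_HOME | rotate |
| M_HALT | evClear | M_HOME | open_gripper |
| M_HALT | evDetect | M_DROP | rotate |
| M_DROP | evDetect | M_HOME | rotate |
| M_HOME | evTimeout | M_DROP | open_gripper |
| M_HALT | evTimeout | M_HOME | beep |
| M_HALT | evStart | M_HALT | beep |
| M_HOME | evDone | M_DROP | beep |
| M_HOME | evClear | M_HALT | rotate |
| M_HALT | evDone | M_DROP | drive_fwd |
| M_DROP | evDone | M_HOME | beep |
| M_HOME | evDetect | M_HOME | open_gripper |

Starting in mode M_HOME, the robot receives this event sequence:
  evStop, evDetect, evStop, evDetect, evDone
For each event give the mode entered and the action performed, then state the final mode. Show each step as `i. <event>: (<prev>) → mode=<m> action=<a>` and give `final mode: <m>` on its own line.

final mode: M_DROP

1. evStop: (M_HOME) → mode=M_HOME action=rotate
2. evDetect: (M_HOME) → mode=M_HOME action=open_gripper
3. evStop: (M_HOME) → mode=M_HOME action=rotate
4. evDetect: (M_HOME) → mode=M_HOME action=open_gripper
5. evDone: (M_HOME) → mode=M_DROP action=beep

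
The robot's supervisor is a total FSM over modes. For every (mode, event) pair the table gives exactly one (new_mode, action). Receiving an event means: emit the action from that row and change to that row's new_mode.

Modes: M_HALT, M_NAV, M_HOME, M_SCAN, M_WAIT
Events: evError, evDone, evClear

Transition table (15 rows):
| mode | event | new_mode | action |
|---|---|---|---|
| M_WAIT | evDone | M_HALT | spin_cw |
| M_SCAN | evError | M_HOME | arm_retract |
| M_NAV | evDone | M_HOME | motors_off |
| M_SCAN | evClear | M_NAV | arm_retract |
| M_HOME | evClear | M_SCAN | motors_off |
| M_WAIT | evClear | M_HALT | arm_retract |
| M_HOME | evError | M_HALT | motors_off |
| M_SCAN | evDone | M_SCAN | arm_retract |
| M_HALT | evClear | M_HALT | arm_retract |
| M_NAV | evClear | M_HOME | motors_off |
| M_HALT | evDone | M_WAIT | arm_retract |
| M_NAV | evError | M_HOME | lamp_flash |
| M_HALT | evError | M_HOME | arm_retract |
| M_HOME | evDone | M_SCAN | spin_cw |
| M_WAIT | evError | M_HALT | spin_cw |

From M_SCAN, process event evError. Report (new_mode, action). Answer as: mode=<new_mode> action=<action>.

current mode = M_SCAN; filter table to that mode:
  (M_SCAN, evError) → (M_HOME, arm_retract)  ← event matches
  (M_SCAN, evClear) → (M_NAV, arm_retract)
  (M_SCAN, evDone) → (M_SCAN, arm_retract)
event = evError selects (M_HOME, arm_retract)

mode=M_HOME action=arm_retract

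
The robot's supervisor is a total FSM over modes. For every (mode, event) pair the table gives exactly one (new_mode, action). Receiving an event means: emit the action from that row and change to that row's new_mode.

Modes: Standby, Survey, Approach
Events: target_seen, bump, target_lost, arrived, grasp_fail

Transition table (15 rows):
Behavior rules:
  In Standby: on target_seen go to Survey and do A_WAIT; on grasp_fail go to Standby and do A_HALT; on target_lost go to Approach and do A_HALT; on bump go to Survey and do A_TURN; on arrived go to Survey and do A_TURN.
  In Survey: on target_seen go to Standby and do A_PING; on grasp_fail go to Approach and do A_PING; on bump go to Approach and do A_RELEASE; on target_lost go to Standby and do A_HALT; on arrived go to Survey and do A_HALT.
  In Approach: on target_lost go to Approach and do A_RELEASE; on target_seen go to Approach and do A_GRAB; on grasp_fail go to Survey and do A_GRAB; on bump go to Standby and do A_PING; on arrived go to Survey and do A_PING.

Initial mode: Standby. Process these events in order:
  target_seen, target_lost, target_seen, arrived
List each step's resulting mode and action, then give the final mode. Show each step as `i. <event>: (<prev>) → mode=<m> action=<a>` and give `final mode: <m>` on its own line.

1. target_seen: (Standby) → mode=Survey action=A_WAIT
2. target_lost: (Survey) → mode=Standby action=A_HALT
3. target_seen: (Standby) → mode=Survey action=A_WAIT
4. arrived: (Survey) → mode=Survey action=A_HALT

final mode: Survey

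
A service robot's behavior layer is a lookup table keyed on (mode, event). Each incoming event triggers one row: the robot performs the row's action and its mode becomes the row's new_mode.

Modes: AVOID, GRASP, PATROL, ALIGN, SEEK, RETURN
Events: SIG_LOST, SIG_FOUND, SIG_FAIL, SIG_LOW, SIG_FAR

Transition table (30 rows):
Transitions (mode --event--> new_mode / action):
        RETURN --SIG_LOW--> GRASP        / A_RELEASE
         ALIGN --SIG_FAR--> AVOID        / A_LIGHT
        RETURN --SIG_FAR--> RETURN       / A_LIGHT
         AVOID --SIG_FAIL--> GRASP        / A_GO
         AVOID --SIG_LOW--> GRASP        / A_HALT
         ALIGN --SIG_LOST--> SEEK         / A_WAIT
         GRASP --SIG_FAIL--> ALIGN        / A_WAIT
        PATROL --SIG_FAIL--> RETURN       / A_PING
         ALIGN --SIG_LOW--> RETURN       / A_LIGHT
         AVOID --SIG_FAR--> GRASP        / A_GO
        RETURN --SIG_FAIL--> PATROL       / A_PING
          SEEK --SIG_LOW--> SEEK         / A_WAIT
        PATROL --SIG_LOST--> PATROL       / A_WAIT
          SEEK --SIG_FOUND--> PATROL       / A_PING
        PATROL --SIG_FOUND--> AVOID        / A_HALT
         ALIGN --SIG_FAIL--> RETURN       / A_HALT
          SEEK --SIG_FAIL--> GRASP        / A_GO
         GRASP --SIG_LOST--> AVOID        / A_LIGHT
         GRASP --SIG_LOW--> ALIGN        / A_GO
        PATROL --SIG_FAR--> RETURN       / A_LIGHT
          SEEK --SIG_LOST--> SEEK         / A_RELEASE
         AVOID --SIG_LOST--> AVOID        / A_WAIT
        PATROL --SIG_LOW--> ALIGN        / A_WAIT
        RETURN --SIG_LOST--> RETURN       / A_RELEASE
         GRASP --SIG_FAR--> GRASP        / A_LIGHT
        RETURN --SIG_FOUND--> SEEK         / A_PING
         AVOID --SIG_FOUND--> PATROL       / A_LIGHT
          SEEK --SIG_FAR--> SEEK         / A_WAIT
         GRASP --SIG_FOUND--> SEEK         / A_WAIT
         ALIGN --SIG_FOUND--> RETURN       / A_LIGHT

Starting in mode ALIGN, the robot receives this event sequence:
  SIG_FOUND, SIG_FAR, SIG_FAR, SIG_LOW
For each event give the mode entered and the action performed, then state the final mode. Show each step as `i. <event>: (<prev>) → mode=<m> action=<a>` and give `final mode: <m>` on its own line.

final mode: GRASP

1. SIG_FOUND: (ALIGN) → mode=RETURN action=A_LIGHT
2. SIG_FAR: (RETURN) → mode=RETURN action=A_LIGHT
3. SIG_FAR: (RETURN) → mode=RETURN action=A_LIGHT
4. SIG_LOW: (RETURN) → mode=GRASP action=A_RELEASE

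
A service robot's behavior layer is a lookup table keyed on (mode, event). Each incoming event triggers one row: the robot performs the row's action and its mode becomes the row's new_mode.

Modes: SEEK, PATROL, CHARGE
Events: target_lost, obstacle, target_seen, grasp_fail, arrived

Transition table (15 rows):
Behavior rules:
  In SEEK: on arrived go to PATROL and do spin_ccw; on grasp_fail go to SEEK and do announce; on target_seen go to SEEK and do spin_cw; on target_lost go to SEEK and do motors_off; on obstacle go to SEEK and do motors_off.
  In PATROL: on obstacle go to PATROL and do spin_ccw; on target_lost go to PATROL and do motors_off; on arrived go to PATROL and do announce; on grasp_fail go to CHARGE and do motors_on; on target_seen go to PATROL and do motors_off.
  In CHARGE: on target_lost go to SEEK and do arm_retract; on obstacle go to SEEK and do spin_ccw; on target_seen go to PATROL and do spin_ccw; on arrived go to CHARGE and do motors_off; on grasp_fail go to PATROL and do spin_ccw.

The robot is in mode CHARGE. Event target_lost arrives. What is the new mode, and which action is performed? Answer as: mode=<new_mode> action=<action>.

mode=SEEK action=arm_retract

current mode = CHARGE; filter table to that mode:
  (CHARGE, target_lost) → (SEEK, arm_retract)  ← event matches
  (CHARGE, obstacle) → (SEEK, spin_ccw)
  (CHARGE, target_seen) → (PATROL, spin_ccw)
  (CHARGE, arrived) → (CHARGE, motors_off)
  (CHARGE, grasp_fail) → (PATROL, spin_ccw)
event = target_lost selects (SEEK, arm_retract)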